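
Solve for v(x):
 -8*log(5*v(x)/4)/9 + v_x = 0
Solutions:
 9*Integral(1/(-log(_y) - log(5) + 2*log(2)), (_y, v(x)))/8 = C1 - x


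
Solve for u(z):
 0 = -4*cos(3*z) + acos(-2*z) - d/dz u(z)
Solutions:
 u(z) = C1 + z*acos(-2*z) + sqrt(1 - 4*z^2)/2 - 4*sin(3*z)/3


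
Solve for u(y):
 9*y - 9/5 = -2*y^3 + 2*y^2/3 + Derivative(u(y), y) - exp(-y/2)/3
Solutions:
 u(y) = C1 + y^4/2 - 2*y^3/9 + 9*y^2/2 - 9*y/5 - 2*exp(-y/2)/3


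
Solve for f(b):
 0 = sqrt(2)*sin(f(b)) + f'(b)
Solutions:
 f(b) = -acos((-C1 - exp(2*sqrt(2)*b))/(C1 - exp(2*sqrt(2)*b))) + 2*pi
 f(b) = acos((-C1 - exp(2*sqrt(2)*b))/(C1 - exp(2*sqrt(2)*b)))


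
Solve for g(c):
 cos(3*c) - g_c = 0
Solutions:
 g(c) = C1 + sin(3*c)/3


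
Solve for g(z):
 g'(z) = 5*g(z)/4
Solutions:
 g(z) = C1*exp(5*z/4)


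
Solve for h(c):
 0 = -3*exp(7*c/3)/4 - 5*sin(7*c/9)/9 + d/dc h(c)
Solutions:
 h(c) = C1 + 9*exp(7*c/3)/28 - 5*cos(7*c/9)/7


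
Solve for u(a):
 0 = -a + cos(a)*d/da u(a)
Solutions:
 u(a) = C1 + Integral(a/cos(a), a)


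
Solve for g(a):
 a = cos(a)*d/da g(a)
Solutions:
 g(a) = C1 + Integral(a/cos(a), a)


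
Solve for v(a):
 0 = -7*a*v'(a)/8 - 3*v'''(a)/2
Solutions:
 v(a) = C1 + Integral(C2*airyai(-126^(1/3)*a/6) + C3*airybi(-126^(1/3)*a/6), a)


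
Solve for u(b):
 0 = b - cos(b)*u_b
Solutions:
 u(b) = C1 + Integral(b/cos(b), b)


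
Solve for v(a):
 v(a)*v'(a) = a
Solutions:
 v(a) = -sqrt(C1 + a^2)
 v(a) = sqrt(C1 + a^2)


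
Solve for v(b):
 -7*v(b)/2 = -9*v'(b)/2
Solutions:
 v(b) = C1*exp(7*b/9)


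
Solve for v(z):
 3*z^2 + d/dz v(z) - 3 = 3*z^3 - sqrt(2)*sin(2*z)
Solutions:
 v(z) = C1 + 3*z^4/4 - z^3 + 3*z + sqrt(2)*cos(2*z)/2


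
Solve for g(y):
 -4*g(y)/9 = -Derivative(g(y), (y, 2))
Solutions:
 g(y) = C1*exp(-2*y/3) + C2*exp(2*y/3)


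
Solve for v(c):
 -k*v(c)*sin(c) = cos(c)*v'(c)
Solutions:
 v(c) = C1*exp(k*log(cos(c)))


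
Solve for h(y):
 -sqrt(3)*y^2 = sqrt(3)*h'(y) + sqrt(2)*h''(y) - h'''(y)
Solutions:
 h(y) = C1 + C2*exp(sqrt(2)*y*(1 - sqrt(1 + 2*sqrt(3)))/2) + C3*exp(sqrt(2)*y*(1 + sqrt(1 + 2*sqrt(3)))/2) - y^3/3 + sqrt(6)*y^2/3 - 4*y/3 - 2*sqrt(3)*y/3


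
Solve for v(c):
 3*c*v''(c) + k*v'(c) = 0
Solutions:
 v(c) = C1 + c^(1 - re(k)/3)*(C2*sin(log(c)*Abs(im(k))/3) + C3*cos(log(c)*im(k)/3))


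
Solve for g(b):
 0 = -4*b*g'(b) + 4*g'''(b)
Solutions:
 g(b) = C1 + Integral(C2*airyai(b) + C3*airybi(b), b)


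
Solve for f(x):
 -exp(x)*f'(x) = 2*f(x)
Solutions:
 f(x) = C1*exp(2*exp(-x))


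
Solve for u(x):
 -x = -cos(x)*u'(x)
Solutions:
 u(x) = C1 + Integral(x/cos(x), x)


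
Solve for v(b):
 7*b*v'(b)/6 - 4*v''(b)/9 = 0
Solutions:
 v(b) = C1 + C2*erfi(sqrt(21)*b/4)


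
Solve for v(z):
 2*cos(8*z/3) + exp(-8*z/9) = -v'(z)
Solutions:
 v(z) = C1 - 3*sin(8*z/3)/4 + 9*exp(-8*z/9)/8


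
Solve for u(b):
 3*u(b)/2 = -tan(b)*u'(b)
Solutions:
 u(b) = C1/sin(b)^(3/2)


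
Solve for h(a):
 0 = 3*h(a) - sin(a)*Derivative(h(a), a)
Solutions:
 h(a) = C1*(cos(a) - 1)^(3/2)/(cos(a) + 1)^(3/2)


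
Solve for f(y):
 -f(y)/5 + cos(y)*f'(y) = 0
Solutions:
 f(y) = C1*(sin(y) + 1)^(1/10)/(sin(y) - 1)^(1/10)


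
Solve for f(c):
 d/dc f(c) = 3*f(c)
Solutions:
 f(c) = C1*exp(3*c)


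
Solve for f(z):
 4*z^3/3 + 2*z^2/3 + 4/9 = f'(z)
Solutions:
 f(z) = C1 + z^4/3 + 2*z^3/9 + 4*z/9


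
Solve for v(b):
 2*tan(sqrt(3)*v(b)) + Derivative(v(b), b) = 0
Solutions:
 v(b) = sqrt(3)*(pi - asin(C1*exp(-2*sqrt(3)*b)))/3
 v(b) = sqrt(3)*asin(C1*exp(-2*sqrt(3)*b))/3


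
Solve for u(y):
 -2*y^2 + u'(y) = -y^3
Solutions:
 u(y) = C1 - y^4/4 + 2*y^3/3


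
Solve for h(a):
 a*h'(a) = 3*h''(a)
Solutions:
 h(a) = C1 + C2*erfi(sqrt(6)*a/6)


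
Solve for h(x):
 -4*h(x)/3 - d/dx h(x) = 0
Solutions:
 h(x) = C1*exp(-4*x/3)


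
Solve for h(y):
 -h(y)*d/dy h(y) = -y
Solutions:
 h(y) = -sqrt(C1 + y^2)
 h(y) = sqrt(C1 + y^2)


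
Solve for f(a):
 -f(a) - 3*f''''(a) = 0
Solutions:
 f(a) = (C1*sin(sqrt(2)*3^(3/4)*a/6) + C2*cos(sqrt(2)*3^(3/4)*a/6))*exp(-sqrt(2)*3^(3/4)*a/6) + (C3*sin(sqrt(2)*3^(3/4)*a/6) + C4*cos(sqrt(2)*3^(3/4)*a/6))*exp(sqrt(2)*3^(3/4)*a/6)


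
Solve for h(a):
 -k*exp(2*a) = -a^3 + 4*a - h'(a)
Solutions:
 h(a) = C1 - a^4/4 + 2*a^2 + k*exp(2*a)/2


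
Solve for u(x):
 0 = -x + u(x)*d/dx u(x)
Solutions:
 u(x) = -sqrt(C1 + x^2)
 u(x) = sqrt(C1 + x^2)


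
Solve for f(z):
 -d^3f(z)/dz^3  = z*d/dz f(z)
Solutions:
 f(z) = C1 + Integral(C2*airyai(-z) + C3*airybi(-z), z)


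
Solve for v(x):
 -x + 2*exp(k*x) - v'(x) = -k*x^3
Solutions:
 v(x) = C1 + k*x^4/4 - x^2/2 + 2*exp(k*x)/k


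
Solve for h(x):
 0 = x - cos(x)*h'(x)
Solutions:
 h(x) = C1 + Integral(x/cos(x), x)


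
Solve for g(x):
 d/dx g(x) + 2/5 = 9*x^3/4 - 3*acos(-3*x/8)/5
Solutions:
 g(x) = C1 + 9*x^4/16 - 3*x*acos(-3*x/8)/5 - 2*x/5 - sqrt(64 - 9*x^2)/5


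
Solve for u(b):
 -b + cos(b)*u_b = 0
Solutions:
 u(b) = C1 + Integral(b/cos(b), b)


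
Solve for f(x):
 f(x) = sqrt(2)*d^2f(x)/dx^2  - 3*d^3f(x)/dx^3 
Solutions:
 f(x) = C1*exp(x*(4*2^(1/3)/(-4*sqrt(2) + sqrt(-32 + (243 - 4*sqrt(2))^2) + 243)^(1/3) + 4*sqrt(2) + 2^(2/3)*(-4*sqrt(2) + sqrt(-32 + (243 - 4*sqrt(2))^2) + 243)^(1/3))/36)*sin(2^(1/3)*sqrt(3)*x*(-2^(1/3)*(-4*sqrt(2) + 27*sqrt(-32/729 + (9 - 4*sqrt(2)/27)^2) + 243)^(1/3) + 4/(-4*sqrt(2) + 27*sqrt(-32/729 + (9 - 4*sqrt(2)/27)^2) + 243)^(1/3))/36) + C2*exp(x*(4*2^(1/3)/(-4*sqrt(2) + sqrt(-32 + (243 - 4*sqrt(2))^2) + 243)^(1/3) + 4*sqrt(2) + 2^(2/3)*(-4*sqrt(2) + sqrt(-32 + (243 - 4*sqrt(2))^2) + 243)^(1/3))/36)*cos(2^(1/3)*sqrt(3)*x*(-2^(1/3)*(-4*sqrt(2) + 27*sqrt(-32/729 + (9 - 4*sqrt(2)/27)^2) + 243)^(1/3) + 4/(-4*sqrt(2) + 27*sqrt(-32/729 + (9 - 4*sqrt(2)/27)^2) + 243)^(1/3))/36) + C3*exp(x*(-2^(2/3)*(-4*sqrt(2) + sqrt(-32 + (243 - 4*sqrt(2))^2) + 243)^(1/3) - 4*2^(1/3)/(-4*sqrt(2) + sqrt(-32 + (243 - 4*sqrt(2))^2) + 243)^(1/3) + 2*sqrt(2))/18)


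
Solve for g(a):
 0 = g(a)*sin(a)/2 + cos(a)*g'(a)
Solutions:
 g(a) = C1*sqrt(cos(a))


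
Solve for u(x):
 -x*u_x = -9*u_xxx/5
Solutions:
 u(x) = C1 + Integral(C2*airyai(15^(1/3)*x/3) + C3*airybi(15^(1/3)*x/3), x)


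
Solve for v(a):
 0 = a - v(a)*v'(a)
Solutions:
 v(a) = -sqrt(C1 + a^2)
 v(a) = sqrt(C1 + a^2)


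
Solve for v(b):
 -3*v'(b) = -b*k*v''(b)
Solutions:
 v(b) = C1 + b^(((re(k) + 3)*re(k) + im(k)^2)/(re(k)^2 + im(k)^2))*(C2*sin(3*log(b)*Abs(im(k))/(re(k)^2 + im(k)^2)) + C3*cos(3*log(b)*im(k)/(re(k)^2 + im(k)^2)))


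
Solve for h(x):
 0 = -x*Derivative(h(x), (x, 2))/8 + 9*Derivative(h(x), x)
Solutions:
 h(x) = C1 + C2*x^73


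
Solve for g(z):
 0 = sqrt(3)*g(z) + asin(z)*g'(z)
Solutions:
 g(z) = C1*exp(-sqrt(3)*Integral(1/asin(z), z))


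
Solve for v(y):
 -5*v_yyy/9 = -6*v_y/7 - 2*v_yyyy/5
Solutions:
 v(y) = C1 + C2*exp(y*(875*5^(2/3)*7^(1/3)/(486*sqrt(192446) + 214321)^(1/3) + 350 + 5^(1/3)*7^(2/3)*(486*sqrt(192446) + 214321)^(1/3))/756)*sin(sqrt(3)*35^(1/3)*y*(-7^(1/3)*(486*sqrt(192446) + 214321)^(1/3) + 875*5^(1/3)/(486*sqrt(192446) + 214321)^(1/3))/756) + C3*exp(y*(875*5^(2/3)*7^(1/3)/(486*sqrt(192446) + 214321)^(1/3) + 350 + 5^(1/3)*7^(2/3)*(486*sqrt(192446) + 214321)^(1/3))/756)*cos(sqrt(3)*35^(1/3)*y*(-7^(1/3)*(486*sqrt(192446) + 214321)^(1/3) + 875*5^(1/3)/(486*sqrt(192446) + 214321)^(1/3))/756) + C4*exp(y*(-5^(1/3)*7^(2/3)*(486*sqrt(192446) + 214321)^(1/3) - 875*5^(2/3)*7^(1/3)/(486*sqrt(192446) + 214321)^(1/3) + 175)/378)


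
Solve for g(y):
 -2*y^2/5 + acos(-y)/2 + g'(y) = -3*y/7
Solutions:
 g(y) = C1 + 2*y^3/15 - 3*y^2/14 - y*acos(-y)/2 - sqrt(1 - y^2)/2


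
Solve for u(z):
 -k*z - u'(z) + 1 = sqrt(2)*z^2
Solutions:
 u(z) = C1 - k*z^2/2 - sqrt(2)*z^3/3 + z


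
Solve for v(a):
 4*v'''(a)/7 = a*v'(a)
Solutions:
 v(a) = C1 + Integral(C2*airyai(14^(1/3)*a/2) + C3*airybi(14^(1/3)*a/2), a)


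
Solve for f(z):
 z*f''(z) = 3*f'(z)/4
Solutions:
 f(z) = C1 + C2*z^(7/4)


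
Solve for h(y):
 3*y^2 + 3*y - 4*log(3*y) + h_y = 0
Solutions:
 h(y) = C1 - y^3 - 3*y^2/2 + 4*y*log(y) - 4*y + y*log(81)


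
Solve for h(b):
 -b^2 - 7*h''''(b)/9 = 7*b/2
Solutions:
 h(b) = C1 + C2*b + C3*b^2 + C4*b^3 - b^6/280 - 3*b^5/80


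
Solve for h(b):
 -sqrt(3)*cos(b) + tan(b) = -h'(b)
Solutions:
 h(b) = C1 + log(cos(b)) + sqrt(3)*sin(b)


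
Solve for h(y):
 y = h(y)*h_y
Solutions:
 h(y) = -sqrt(C1 + y^2)
 h(y) = sqrt(C1 + y^2)


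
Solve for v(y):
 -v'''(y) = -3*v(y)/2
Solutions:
 v(y) = C3*exp(2^(2/3)*3^(1/3)*y/2) + (C1*sin(2^(2/3)*3^(5/6)*y/4) + C2*cos(2^(2/3)*3^(5/6)*y/4))*exp(-2^(2/3)*3^(1/3)*y/4)


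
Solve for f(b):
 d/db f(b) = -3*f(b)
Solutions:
 f(b) = C1*exp(-3*b)


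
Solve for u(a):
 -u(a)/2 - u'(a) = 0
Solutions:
 u(a) = C1*exp(-a/2)


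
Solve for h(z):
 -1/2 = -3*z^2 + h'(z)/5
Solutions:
 h(z) = C1 + 5*z^3 - 5*z/2


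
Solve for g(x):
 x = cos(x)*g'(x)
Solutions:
 g(x) = C1 + Integral(x/cos(x), x)


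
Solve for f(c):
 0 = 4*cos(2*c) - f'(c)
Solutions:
 f(c) = C1 + 2*sin(2*c)


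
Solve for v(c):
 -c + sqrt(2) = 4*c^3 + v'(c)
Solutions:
 v(c) = C1 - c^4 - c^2/2 + sqrt(2)*c


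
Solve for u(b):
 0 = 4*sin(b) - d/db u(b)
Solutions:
 u(b) = C1 - 4*cos(b)


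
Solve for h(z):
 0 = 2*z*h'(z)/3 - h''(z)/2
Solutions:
 h(z) = C1 + C2*erfi(sqrt(6)*z/3)


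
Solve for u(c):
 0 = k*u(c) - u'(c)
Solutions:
 u(c) = C1*exp(c*k)


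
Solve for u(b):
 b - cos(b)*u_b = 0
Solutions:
 u(b) = C1 + Integral(b/cos(b), b)


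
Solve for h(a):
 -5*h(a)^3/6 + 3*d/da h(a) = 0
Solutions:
 h(a) = -3*sqrt(-1/(C1 + 5*a))
 h(a) = 3*sqrt(-1/(C1 + 5*a))


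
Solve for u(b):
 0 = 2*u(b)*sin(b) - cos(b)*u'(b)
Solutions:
 u(b) = C1/cos(b)^2


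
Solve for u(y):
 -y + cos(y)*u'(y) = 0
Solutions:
 u(y) = C1 + Integral(y/cos(y), y)


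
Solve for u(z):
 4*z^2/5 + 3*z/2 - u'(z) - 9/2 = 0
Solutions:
 u(z) = C1 + 4*z^3/15 + 3*z^2/4 - 9*z/2


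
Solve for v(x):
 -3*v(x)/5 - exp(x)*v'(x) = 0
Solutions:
 v(x) = C1*exp(3*exp(-x)/5)


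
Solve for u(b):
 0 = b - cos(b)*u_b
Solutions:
 u(b) = C1 + Integral(b/cos(b), b)


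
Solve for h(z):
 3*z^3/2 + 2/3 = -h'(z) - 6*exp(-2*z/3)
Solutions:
 h(z) = C1 - 3*z^4/8 - 2*z/3 + 9*exp(-2*z/3)


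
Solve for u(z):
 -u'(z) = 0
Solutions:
 u(z) = C1


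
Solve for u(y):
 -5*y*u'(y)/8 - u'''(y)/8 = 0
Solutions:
 u(y) = C1 + Integral(C2*airyai(-5^(1/3)*y) + C3*airybi(-5^(1/3)*y), y)


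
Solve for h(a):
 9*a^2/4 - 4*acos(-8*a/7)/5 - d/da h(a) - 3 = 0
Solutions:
 h(a) = C1 + 3*a^3/4 - 4*a*acos(-8*a/7)/5 - 3*a - sqrt(49 - 64*a^2)/10


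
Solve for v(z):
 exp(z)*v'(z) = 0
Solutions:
 v(z) = C1


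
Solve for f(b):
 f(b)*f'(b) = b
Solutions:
 f(b) = -sqrt(C1 + b^2)
 f(b) = sqrt(C1 + b^2)


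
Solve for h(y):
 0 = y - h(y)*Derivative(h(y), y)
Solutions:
 h(y) = -sqrt(C1 + y^2)
 h(y) = sqrt(C1 + y^2)


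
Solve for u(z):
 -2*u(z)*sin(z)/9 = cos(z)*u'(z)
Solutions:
 u(z) = C1*cos(z)^(2/9)


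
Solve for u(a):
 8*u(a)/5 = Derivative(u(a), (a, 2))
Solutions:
 u(a) = C1*exp(-2*sqrt(10)*a/5) + C2*exp(2*sqrt(10)*a/5)


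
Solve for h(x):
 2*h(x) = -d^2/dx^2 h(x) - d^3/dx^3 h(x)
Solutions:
 h(x) = C1*exp(x*(-2 + (3*sqrt(87) + 28)^(-1/3) + (3*sqrt(87) + 28)^(1/3))/6)*sin(sqrt(3)*x*(-(3*sqrt(87) + 28)^(1/3) + (3*sqrt(87) + 28)^(-1/3))/6) + C2*exp(x*(-2 + (3*sqrt(87) + 28)^(-1/3) + (3*sqrt(87) + 28)^(1/3))/6)*cos(sqrt(3)*x*(-(3*sqrt(87) + 28)^(1/3) + (3*sqrt(87) + 28)^(-1/3))/6) + C3*exp(-x*((3*sqrt(87) + 28)^(-1/3) + 1 + (3*sqrt(87) + 28)^(1/3))/3)


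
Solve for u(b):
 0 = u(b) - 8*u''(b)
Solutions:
 u(b) = C1*exp(-sqrt(2)*b/4) + C2*exp(sqrt(2)*b/4)


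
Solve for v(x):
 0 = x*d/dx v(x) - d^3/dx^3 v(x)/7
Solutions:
 v(x) = C1 + Integral(C2*airyai(7^(1/3)*x) + C3*airybi(7^(1/3)*x), x)


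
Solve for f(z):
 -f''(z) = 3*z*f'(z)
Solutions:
 f(z) = C1 + C2*erf(sqrt(6)*z/2)


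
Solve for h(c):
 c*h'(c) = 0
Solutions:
 h(c) = C1


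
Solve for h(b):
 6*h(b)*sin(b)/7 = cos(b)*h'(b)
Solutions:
 h(b) = C1/cos(b)^(6/7)


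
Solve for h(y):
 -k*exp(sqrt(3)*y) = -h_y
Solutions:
 h(y) = C1 + sqrt(3)*k*exp(sqrt(3)*y)/3


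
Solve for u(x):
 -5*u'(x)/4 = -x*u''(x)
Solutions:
 u(x) = C1 + C2*x^(9/4)


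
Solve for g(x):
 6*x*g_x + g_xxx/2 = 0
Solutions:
 g(x) = C1 + Integral(C2*airyai(-12^(1/3)*x) + C3*airybi(-12^(1/3)*x), x)


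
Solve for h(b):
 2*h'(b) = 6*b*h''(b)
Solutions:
 h(b) = C1 + C2*b^(4/3)


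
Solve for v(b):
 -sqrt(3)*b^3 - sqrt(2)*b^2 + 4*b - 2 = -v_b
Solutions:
 v(b) = C1 + sqrt(3)*b^4/4 + sqrt(2)*b^3/3 - 2*b^2 + 2*b


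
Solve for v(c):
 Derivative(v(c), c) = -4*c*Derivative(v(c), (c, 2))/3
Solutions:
 v(c) = C1 + C2*c^(1/4)


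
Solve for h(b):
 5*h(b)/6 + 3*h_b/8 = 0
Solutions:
 h(b) = C1*exp(-20*b/9)


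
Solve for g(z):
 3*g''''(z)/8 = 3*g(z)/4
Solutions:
 g(z) = C1*exp(-2^(1/4)*z) + C2*exp(2^(1/4)*z) + C3*sin(2^(1/4)*z) + C4*cos(2^(1/4)*z)


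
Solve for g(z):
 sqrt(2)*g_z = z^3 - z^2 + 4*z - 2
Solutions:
 g(z) = C1 + sqrt(2)*z^4/8 - sqrt(2)*z^3/6 + sqrt(2)*z^2 - sqrt(2)*z


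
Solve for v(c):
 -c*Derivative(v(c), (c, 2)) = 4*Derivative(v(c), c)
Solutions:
 v(c) = C1 + C2/c^3


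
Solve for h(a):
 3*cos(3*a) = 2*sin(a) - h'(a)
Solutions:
 h(a) = C1 - sin(3*a) - 2*cos(a)


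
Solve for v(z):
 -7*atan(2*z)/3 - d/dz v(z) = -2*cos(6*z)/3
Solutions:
 v(z) = C1 - 7*z*atan(2*z)/3 + 7*log(4*z^2 + 1)/12 + sin(6*z)/9


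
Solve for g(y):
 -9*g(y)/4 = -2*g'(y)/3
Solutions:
 g(y) = C1*exp(27*y/8)


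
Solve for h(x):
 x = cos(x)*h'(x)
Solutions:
 h(x) = C1 + Integral(x/cos(x), x)


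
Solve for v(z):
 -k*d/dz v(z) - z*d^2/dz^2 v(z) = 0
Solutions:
 v(z) = C1 + z^(1 - re(k))*(C2*sin(log(z)*Abs(im(k))) + C3*cos(log(z)*im(k)))


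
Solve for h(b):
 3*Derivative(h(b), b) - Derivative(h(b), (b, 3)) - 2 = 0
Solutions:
 h(b) = C1 + C2*exp(-sqrt(3)*b) + C3*exp(sqrt(3)*b) + 2*b/3


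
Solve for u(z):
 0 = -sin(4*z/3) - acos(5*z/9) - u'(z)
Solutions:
 u(z) = C1 - z*acos(5*z/9) + sqrt(81 - 25*z^2)/5 + 3*cos(4*z/3)/4


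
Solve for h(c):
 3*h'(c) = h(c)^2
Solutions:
 h(c) = -3/(C1 + c)


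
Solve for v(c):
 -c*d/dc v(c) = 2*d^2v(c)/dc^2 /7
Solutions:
 v(c) = C1 + C2*erf(sqrt(7)*c/2)


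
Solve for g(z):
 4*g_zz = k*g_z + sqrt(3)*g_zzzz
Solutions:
 g(z) = C1 + C2*exp(-z*(2^(2/3)*3^(1/6)*(9*k + sqrt(81*k^2 - 256*sqrt(3)))^(1/3) + 8*6^(1/3)/(9*k + sqrt(81*k^2 - 256*sqrt(3)))^(1/3))/6) + C3*exp(z*(2^(2/3)*3^(1/6)*(9*k + sqrt(81*k^2 - 256*sqrt(3)))^(1/3) - 6^(2/3)*I*(9*k + sqrt(81*k^2 - 256*sqrt(3)))^(1/3) - 64*sqrt(3)/((9*k + sqrt(81*k^2 - 256*sqrt(3)))^(1/3)*(-2^(2/3)*3^(1/6) + 6^(2/3)*I)))/12) + C4*exp(z*(2^(2/3)*3^(1/6)*(9*k + sqrt(81*k^2 - 256*sqrt(3)))^(1/3) + 6^(2/3)*I*(9*k + sqrt(81*k^2 - 256*sqrt(3)))^(1/3) + 64*sqrt(3)/((9*k + sqrt(81*k^2 - 256*sqrt(3)))^(1/3)*(2^(2/3)*3^(1/6) + 6^(2/3)*I)))/12)


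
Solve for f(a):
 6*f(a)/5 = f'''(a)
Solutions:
 f(a) = C3*exp(5^(2/3)*6^(1/3)*a/5) + (C1*sin(2^(1/3)*3^(5/6)*5^(2/3)*a/10) + C2*cos(2^(1/3)*3^(5/6)*5^(2/3)*a/10))*exp(-5^(2/3)*6^(1/3)*a/10)


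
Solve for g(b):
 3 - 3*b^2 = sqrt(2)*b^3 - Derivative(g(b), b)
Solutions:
 g(b) = C1 + sqrt(2)*b^4/4 + b^3 - 3*b


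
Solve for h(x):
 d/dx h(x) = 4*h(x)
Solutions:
 h(x) = C1*exp(4*x)


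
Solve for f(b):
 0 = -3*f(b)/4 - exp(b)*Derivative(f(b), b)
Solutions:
 f(b) = C1*exp(3*exp(-b)/4)


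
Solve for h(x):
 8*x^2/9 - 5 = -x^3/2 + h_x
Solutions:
 h(x) = C1 + x^4/8 + 8*x^3/27 - 5*x


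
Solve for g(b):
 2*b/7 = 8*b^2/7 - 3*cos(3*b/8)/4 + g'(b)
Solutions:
 g(b) = C1 - 8*b^3/21 + b^2/7 + 2*sin(3*b/8)


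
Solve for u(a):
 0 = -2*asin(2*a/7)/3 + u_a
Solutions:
 u(a) = C1 + 2*a*asin(2*a/7)/3 + sqrt(49 - 4*a^2)/3


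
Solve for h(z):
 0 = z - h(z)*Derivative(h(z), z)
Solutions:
 h(z) = -sqrt(C1 + z^2)
 h(z) = sqrt(C1 + z^2)


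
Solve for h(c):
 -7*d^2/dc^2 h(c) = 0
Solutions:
 h(c) = C1 + C2*c


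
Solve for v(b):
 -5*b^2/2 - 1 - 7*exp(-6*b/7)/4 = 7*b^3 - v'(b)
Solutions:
 v(b) = C1 + 7*b^4/4 + 5*b^3/6 + b - 49*exp(-6*b/7)/24


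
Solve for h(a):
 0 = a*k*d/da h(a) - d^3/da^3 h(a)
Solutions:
 h(a) = C1 + Integral(C2*airyai(a*k^(1/3)) + C3*airybi(a*k^(1/3)), a)


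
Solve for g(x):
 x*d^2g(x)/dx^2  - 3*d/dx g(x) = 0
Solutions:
 g(x) = C1 + C2*x^4


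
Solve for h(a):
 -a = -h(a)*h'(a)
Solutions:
 h(a) = -sqrt(C1 + a^2)
 h(a) = sqrt(C1 + a^2)


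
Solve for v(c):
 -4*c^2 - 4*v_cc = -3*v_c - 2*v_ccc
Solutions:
 v(c) = C1 + 4*c^3/9 + 16*c^2/9 + 80*c/27 + (C2*sin(sqrt(2)*c/2) + C3*cos(sqrt(2)*c/2))*exp(c)


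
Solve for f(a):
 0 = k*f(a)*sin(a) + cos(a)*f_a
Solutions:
 f(a) = C1*exp(k*log(cos(a)))


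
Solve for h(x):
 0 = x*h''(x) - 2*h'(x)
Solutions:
 h(x) = C1 + C2*x^3


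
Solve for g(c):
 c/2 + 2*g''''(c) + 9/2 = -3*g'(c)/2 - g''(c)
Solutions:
 g(c) = C1 + C2*exp(-3^(1/3)*c*(-(27 + sqrt(753))^(1/3) + 2*3^(1/3)/(27 + sqrt(753))^(1/3))/12)*sin(3^(1/6)*c*(6/(27 + sqrt(753))^(1/3) + 3^(2/3)*(27 + sqrt(753))^(1/3))/12) + C3*exp(-3^(1/3)*c*(-(27 + sqrt(753))^(1/3) + 2*3^(1/3)/(27 + sqrt(753))^(1/3))/12)*cos(3^(1/6)*c*(6/(27 + sqrt(753))^(1/3) + 3^(2/3)*(27 + sqrt(753))^(1/3))/12) + C4*exp(3^(1/3)*c*(-(27 + sqrt(753))^(1/3) + 2*3^(1/3)/(27 + sqrt(753))^(1/3))/6) - c^2/6 - 25*c/9


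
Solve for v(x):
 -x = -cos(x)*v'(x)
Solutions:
 v(x) = C1 + Integral(x/cos(x), x)


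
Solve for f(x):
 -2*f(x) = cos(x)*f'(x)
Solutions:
 f(x) = C1*(sin(x) - 1)/(sin(x) + 1)


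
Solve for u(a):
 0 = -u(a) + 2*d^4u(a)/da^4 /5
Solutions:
 u(a) = C1*exp(-2^(3/4)*5^(1/4)*a/2) + C2*exp(2^(3/4)*5^(1/4)*a/2) + C3*sin(2^(3/4)*5^(1/4)*a/2) + C4*cos(2^(3/4)*5^(1/4)*a/2)


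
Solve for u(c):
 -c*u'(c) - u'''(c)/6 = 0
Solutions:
 u(c) = C1 + Integral(C2*airyai(-6^(1/3)*c) + C3*airybi(-6^(1/3)*c), c)


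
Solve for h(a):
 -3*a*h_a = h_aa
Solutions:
 h(a) = C1 + C2*erf(sqrt(6)*a/2)


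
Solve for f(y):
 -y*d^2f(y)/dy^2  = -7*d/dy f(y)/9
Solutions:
 f(y) = C1 + C2*y^(16/9)


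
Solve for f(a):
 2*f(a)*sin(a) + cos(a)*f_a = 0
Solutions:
 f(a) = C1*cos(a)^2


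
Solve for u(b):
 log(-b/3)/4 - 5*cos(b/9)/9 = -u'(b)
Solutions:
 u(b) = C1 - b*log(-b)/4 + b/4 + b*log(3)/4 + 5*sin(b/9)


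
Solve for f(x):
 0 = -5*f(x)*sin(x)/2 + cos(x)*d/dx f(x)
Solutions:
 f(x) = C1/cos(x)^(5/2)


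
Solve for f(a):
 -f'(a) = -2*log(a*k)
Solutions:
 f(a) = C1 + 2*a*log(a*k) - 2*a


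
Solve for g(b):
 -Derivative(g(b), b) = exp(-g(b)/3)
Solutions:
 g(b) = 3*log(C1 - b/3)


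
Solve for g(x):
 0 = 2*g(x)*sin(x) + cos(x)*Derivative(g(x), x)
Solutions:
 g(x) = C1*cos(x)^2


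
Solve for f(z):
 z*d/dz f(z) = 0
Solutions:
 f(z) = C1


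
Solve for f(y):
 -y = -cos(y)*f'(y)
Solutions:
 f(y) = C1 + Integral(y/cos(y), y)


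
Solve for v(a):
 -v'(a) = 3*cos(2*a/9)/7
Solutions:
 v(a) = C1 - 27*sin(2*a/9)/14


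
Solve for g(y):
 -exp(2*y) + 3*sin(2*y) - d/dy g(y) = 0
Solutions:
 g(y) = C1 - exp(2*y)/2 - 3*cos(2*y)/2


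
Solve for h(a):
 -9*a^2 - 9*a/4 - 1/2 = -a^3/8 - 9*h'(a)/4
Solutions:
 h(a) = C1 - a^4/72 + 4*a^3/3 + a^2/2 + 2*a/9


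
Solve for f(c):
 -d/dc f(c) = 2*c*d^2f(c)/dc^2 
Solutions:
 f(c) = C1 + C2*sqrt(c)


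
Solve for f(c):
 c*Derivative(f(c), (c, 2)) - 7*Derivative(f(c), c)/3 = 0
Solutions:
 f(c) = C1 + C2*c^(10/3)


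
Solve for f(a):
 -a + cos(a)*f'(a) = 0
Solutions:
 f(a) = C1 + Integral(a/cos(a), a)


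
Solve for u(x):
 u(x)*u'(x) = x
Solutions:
 u(x) = -sqrt(C1 + x^2)
 u(x) = sqrt(C1 + x^2)


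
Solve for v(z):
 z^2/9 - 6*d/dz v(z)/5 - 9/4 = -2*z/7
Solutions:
 v(z) = C1 + 5*z^3/162 + 5*z^2/42 - 15*z/8


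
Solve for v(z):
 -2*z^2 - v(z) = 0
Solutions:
 v(z) = -2*z^2


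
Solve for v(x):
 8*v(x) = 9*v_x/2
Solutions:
 v(x) = C1*exp(16*x/9)


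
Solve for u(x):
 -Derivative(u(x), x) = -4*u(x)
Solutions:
 u(x) = C1*exp(4*x)


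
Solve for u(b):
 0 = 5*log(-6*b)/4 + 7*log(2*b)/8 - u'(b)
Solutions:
 u(b) = C1 + 17*b*log(b)/8 + b*(-17 + 7*log(2) + 10*log(6) + 10*I*pi)/8


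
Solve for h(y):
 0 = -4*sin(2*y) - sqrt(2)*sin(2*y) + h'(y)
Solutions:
 h(y) = C1 - 2*cos(2*y) - sqrt(2)*cos(2*y)/2


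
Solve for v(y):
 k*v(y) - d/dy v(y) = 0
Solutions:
 v(y) = C1*exp(k*y)


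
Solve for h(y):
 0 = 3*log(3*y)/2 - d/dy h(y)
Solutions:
 h(y) = C1 + 3*y*log(y)/2 - 3*y/2 + 3*y*log(3)/2


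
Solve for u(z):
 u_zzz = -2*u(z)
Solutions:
 u(z) = C3*exp(-2^(1/3)*z) + (C1*sin(2^(1/3)*sqrt(3)*z/2) + C2*cos(2^(1/3)*sqrt(3)*z/2))*exp(2^(1/3)*z/2)


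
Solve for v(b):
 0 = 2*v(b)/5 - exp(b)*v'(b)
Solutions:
 v(b) = C1*exp(-2*exp(-b)/5)


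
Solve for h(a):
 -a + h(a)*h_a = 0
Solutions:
 h(a) = -sqrt(C1 + a^2)
 h(a) = sqrt(C1 + a^2)


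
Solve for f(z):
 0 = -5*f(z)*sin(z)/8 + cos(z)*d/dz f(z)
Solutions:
 f(z) = C1/cos(z)^(5/8)


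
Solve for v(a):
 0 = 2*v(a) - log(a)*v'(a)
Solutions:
 v(a) = C1*exp(2*li(a))


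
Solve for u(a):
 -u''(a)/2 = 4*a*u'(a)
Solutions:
 u(a) = C1 + C2*erf(2*a)


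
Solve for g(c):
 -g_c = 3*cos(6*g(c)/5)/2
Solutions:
 3*c/2 - 5*log(sin(6*g(c)/5) - 1)/12 + 5*log(sin(6*g(c)/5) + 1)/12 = C1


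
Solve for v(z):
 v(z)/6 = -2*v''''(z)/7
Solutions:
 v(z) = (C1*sin(3^(3/4)*7^(1/4)*z/6) + C2*cos(3^(3/4)*7^(1/4)*z/6))*exp(-3^(3/4)*7^(1/4)*z/6) + (C3*sin(3^(3/4)*7^(1/4)*z/6) + C4*cos(3^(3/4)*7^(1/4)*z/6))*exp(3^(3/4)*7^(1/4)*z/6)


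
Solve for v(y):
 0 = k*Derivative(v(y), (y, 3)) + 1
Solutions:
 v(y) = C1 + C2*y + C3*y^2 - y^3/(6*k)


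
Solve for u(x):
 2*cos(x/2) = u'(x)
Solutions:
 u(x) = C1 + 4*sin(x/2)


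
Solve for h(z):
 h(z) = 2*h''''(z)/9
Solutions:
 h(z) = C1*exp(-2^(3/4)*sqrt(3)*z/2) + C2*exp(2^(3/4)*sqrt(3)*z/2) + C3*sin(2^(3/4)*sqrt(3)*z/2) + C4*cos(2^(3/4)*sqrt(3)*z/2)


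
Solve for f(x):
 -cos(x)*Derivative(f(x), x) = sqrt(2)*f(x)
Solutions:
 f(x) = C1*(sin(x) - 1)^(sqrt(2)/2)/(sin(x) + 1)^(sqrt(2)/2)


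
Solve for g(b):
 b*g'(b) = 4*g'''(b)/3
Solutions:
 g(b) = C1 + Integral(C2*airyai(6^(1/3)*b/2) + C3*airybi(6^(1/3)*b/2), b)


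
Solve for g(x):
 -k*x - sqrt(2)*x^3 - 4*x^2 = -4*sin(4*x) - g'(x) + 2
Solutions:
 g(x) = C1 + k*x^2/2 + sqrt(2)*x^4/4 + 4*x^3/3 + 2*x + cos(4*x)


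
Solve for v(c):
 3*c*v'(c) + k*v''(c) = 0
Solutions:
 v(c) = C1 + C2*sqrt(k)*erf(sqrt(6)*c*sqrt(1/k)/2)


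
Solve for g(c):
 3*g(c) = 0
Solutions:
 g(c) = 0


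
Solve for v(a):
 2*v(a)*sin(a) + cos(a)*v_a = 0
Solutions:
 v(a) = C1*cos(a)^2


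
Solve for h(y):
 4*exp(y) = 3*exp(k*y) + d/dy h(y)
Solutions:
 h(y) = C1 + 4*exp(y) - 3*exp(k*y)/k


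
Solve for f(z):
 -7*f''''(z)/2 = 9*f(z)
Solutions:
 f(z) = (C1*sin(14^(3/4)*sqrt(3)*z/14) + C2*cos(14^(3/4)*sqrt(3)*z/14))*exp(-14^(3/4)*sqrt(3)*z/14) + (C3*sin(14^(3/4)*sqrt(3)*z/14) + C4*cos(14^(3/4)*sqrt(3)*z/14))*exp(14^(3/4)*sqrt(3)*z/14)


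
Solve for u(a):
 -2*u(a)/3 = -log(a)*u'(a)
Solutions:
 u(a) = C1*exp(2*li(a)/3)


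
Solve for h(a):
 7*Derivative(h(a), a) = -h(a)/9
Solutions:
 h(a) = C1*exp(-a/63)


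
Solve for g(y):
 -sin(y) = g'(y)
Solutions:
 g(y) = C1 + cos(y)


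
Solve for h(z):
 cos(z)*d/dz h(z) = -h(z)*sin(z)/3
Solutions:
 h(z) = C1*cos(z)^(1/3)


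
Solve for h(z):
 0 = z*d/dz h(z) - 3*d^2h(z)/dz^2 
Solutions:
 h(z) = C1 + C2*erfi(sqrt(6)*z/6)


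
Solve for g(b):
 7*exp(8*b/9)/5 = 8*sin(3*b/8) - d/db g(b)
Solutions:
 g(b) = C1 - 63*exp(8*b/9)/40 - 64*cos(3*b/8)/3


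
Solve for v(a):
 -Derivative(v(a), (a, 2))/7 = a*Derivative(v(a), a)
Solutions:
 v(a) = C1 + C2*erf(sqrt(14)*a/2)


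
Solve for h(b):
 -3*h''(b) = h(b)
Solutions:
 h(b) = C1*sin(sqrt(3)*b/3) + C2*cos(sqrt(3)*b/3)


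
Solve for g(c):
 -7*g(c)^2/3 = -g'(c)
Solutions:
 g(c) = -3/(C1 + 7*c)


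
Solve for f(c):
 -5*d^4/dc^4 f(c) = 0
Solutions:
 f(c) = C1 + C2*c + C3*c^2 + C4*c^3


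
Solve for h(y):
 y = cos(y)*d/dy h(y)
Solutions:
 h(y) = C1 + Integral(y/cos(y), y)


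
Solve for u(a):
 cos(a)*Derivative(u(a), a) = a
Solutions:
 u(a) = C1 + Integral(a/cos(a), a)


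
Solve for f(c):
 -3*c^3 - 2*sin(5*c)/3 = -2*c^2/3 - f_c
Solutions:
 f(c) = C1 + 3*c^4/4 - 2*c^3/9 - 2*cos(5*c)/15


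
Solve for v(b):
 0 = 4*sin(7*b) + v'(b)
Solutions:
 v(b) = C1 + 4*cos(7*b)/7


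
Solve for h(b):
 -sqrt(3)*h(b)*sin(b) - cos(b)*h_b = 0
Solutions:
 h(b) = C1*cos(b)^(sqrt(3))


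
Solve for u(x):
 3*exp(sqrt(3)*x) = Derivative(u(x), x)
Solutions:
 u(x) = C1 + sqrt(3)*exp(sqrt(3)*x)


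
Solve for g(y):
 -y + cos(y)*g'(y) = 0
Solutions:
 g(y) = C1 + Integral(y/cos(y), y)


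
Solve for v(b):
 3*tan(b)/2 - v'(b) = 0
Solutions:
 v(b) = C1 - 3*log(cos(b))/2


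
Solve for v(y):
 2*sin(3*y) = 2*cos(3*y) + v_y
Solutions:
 v(y) = C1 - 2*sqrt(2)*sin(3*y + pi/4)/3


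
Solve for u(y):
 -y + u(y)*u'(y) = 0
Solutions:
 u(y) = -sqrt(C1 + y^2)
 u(y) = sqrt(C1 + y^2)


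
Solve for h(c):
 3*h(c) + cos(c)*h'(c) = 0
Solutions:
 h(c) = C1*(sin(c) - 1)^(3/2)/(sin(c) + 1)^(3/2)


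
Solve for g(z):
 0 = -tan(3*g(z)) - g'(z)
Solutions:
 g(z) = -asin(C1*exp(-3*z))/3 + pi/3
 g(z) = asin(C1*exp(-3*z))/3


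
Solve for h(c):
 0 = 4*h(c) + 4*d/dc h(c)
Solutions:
 h(c) = C1*exp(-c)


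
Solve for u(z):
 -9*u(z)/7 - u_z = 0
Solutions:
 u(z) = C1*exp(-9*z/7)


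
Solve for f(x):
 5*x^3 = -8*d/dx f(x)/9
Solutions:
 f(x) = C1 - 45*x^4/32


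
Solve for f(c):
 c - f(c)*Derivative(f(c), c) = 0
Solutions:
 f(c) = -sqrt(C1 + c^2)
 f(c) = sqrt(C1 + c^2)


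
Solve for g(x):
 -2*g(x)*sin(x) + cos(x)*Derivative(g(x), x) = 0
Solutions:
 g(x) = C1/cos(x)^2


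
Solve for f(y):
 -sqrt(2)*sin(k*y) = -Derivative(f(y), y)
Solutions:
 f(y) = C1 - sqrt(2)*cos(k*y)/k


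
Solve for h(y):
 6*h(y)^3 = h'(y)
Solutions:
 h(y) = -sqrt(2)*sqrt(-1/(C1 + 6*y))/2
 h(y) = sqrt(2)*sqrt(-1/(C1 + 6*y))/2


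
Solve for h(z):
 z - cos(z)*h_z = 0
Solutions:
 h(z) = C1 + Integral(z/cos(z), z)


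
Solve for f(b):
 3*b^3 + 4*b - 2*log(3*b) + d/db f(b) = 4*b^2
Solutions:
 f(b) = C1 - 3*b^4/4 + 4*b^3/3 - 2*b^2 + 2*b*log(b) - 2*b + 2*b*log(3)


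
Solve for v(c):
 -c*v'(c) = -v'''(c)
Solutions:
 v(c) = C1 + Integral(C2*airyai(c) + C3*airybi(c), c)


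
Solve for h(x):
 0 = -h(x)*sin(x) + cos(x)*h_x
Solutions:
 h(x) = C1/cos(x)


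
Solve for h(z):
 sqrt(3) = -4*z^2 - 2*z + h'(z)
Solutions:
 h(z) = C1 + 4*z^3/3 + z^2 + sqrt(3)*z


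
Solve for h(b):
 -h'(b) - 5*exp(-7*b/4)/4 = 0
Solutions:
 h(b) = C1 + 5*exp(-7*b/4)/7


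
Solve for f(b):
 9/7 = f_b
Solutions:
 f(b) = C1 + 9*b/7


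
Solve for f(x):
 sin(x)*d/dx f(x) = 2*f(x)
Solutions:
 f(x) = C1*(cos(x) - 1)/(cos(x) + 1)


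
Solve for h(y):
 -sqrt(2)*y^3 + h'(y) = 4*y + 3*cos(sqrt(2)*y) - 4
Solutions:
 h(y) = C1 + sqrt(2)*y^4/4 + 2*y^2 - 4*y + 3*sqrt(2)*sin(sqrt(2)*y)/2


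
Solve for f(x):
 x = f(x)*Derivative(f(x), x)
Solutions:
 f(x) = -sqrt(C1 + x^2)
 f(x) = sqrt(C1 + x^2)


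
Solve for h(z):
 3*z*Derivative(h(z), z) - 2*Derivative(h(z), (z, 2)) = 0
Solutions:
 h(z) = C1 + C2*erfi(sqrt(3)*z/2)


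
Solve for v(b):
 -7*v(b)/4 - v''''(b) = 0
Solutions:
 v(b) = (C1*sin(7^(1/4)*b/2) + C2*cos(7^(1/4)*b/2))*exp(-7^(1/4)*b/2) + (C3*sin(7^(1/4)*b/2) + C4*cos(7^(1/4)*b/2))*exp(7^(1/4)*b/2)


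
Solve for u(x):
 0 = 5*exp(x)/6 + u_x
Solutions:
 u(x) = C1 - 5*exp(x)/6


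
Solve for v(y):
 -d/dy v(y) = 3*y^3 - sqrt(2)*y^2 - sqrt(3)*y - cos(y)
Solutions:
 v(y) = C1 - 3*y^4/4 + sqrt(2)*y^3/3 + sqrt(3)*y^2/2 + sin(y)


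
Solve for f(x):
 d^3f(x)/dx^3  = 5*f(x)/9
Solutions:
 f(x) = C3*exp(15^(1/3)*x/3) + (C1*sin(3^(5/6)*5^(1/3)*x/6) + C2*cos(3^(5/6)*5^(1/3)*x/6))*exp(-15^(1/3)*x/6)


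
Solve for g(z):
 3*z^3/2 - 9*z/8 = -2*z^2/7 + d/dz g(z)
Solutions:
 g(z) = C1 + 3*z^4/8 + 2*z^3/21 - 9*z^2/16


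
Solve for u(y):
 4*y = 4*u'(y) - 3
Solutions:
 u(y) = C1 + y^2/2 + 3*y/4


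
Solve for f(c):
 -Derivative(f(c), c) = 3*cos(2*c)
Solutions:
 f(c) = C1 - 3*sin(2*c)/2


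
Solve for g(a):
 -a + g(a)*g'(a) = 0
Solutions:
 g(a) = -sqrt(C1 + a^2)
 g(a) = sqrt(C1 + a^2)


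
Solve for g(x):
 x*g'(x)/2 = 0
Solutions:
 g(x) = C1


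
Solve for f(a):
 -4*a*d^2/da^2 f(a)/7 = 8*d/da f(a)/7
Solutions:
 f(a) = C1 + C2/a


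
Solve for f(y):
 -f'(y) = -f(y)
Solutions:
 f(y) = C1*exp(y)


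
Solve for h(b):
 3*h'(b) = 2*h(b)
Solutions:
 h(b) = C1*exp(2*b/3)


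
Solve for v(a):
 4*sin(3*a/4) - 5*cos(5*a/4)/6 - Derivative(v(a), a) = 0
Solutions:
 v(a) = C1 - 2*sin(5*a/4)/3 - 16*cos(3*a/4)/3


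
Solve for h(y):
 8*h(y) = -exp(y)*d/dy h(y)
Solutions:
 h(y) = C1*exp(8*exp(-y))


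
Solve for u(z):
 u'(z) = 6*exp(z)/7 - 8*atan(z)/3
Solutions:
 u(z) = C1 - 8*z*atan(z)/3 + 6*exp(z)/7 + 4*log(z^2 + 1)/3


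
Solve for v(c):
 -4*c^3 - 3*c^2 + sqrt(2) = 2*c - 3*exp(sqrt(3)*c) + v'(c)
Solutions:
 v(c) = C1 - c^4 - c^3 - c^2 + sqrt(2)*c + sqrt(3)*exp(sqrt(3)*c)


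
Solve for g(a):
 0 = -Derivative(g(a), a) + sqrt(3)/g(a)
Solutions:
 g(a) = -sqrt(C1 + 2*sqrt(3)*a)
 g(a) = sqrt(C1 + 2*sqrt(3)*a)


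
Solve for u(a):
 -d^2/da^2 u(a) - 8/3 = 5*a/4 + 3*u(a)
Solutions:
 u(a) = C1*sin(sqrt(3)*a) + C2*cos(sqrt(3)*a) - 5*a/12 - 8/9


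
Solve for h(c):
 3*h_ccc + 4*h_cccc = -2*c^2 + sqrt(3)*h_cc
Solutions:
 h(c) = C1 + C2*c + C3*exp(c*(-3 + sqrt(9 + 16*sqrt(3)))/8) + C4*exp(-c*(3 + sqrt(9 + 16*sqrt(3)))/8) + sqrt(3)*c^4/18 + 2*c^3/3 + c^2*(8/3 + 2*sqrt(3))


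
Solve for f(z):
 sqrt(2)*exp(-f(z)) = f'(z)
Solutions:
 f(z) = log(C1 + sqrt(2)*z)


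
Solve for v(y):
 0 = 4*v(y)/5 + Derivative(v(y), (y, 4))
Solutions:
 v(y) = (C1*sin(5^(3/4)*y/5) + C2*cos(5^(3/4)*y/5))*exp(-5^(3/4)*y/5) + (C3*sin(5^(3/4)*y/5) + C4*cos(5^(3/4)*y/5))*exp(5^(3/4)*y/5)


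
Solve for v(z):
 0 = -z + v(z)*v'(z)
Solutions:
 v(z) = -sqrt(C1 + z^2)
 v(z) = sqrt(C1 + z^2)


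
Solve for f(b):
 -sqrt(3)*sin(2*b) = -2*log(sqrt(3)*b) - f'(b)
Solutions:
 f(b) = C1 - 2*b*log(b) - b*log(3) + 2*b - sqrt(3)*cos(2*b)/2


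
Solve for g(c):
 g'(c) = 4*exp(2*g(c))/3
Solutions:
 g(c) = log(-1/(C1 + 4*c))/2 - log(2) + log(6)/2
 g(c) = log(-sqrt(-1/(C1 + 4*c))) - log(2) + log(6)/2


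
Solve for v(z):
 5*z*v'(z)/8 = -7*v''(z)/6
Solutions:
 v(z) = C1 + C2*erf(sqrt(210)*z/28)


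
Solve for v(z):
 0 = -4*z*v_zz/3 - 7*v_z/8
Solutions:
 v(z) = C1 + C2*z^(11/32)


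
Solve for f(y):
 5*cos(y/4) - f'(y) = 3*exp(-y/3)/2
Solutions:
 f(y) = C1 + 20*sin(y/4) + 9*exp(-y/3)/2


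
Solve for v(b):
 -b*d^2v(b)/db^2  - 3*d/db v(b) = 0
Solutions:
 v(b) = C1 + C2/b^2


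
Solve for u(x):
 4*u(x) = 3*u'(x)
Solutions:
 u(x) = C1*exp(4*x/3)


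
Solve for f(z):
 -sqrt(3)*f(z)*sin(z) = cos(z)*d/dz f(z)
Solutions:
 f(z) = C1*cos(z)^(sqrt(3))


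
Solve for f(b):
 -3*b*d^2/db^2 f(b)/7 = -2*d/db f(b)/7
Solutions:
 f(b) = C1 + C2*b^(5/3)


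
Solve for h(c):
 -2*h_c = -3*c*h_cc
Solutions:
 h(c) = C1 + C2*c^(5/3)


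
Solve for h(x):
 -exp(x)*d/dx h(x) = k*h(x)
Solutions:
 h(x) = C1*exp(k*exp(-x))


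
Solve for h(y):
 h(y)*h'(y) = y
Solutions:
 h(y) = -sqrt(C1 + y^2)
 h(y) = sqrt(C1 + y^2)


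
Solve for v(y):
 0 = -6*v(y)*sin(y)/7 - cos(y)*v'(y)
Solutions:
 v(y) = C1*cos(y)^(6/7)


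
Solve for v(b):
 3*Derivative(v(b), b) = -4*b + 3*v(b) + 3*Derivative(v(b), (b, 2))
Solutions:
 v(b) = 4*b/3 + (C1*sin(sqrt(3)*b/2) + C2*cos(sqrt(3)*b/2))*exp(b/2) + 4/3


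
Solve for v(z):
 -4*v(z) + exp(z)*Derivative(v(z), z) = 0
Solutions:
 v(z) = C1*exp(-4*exp(-z))


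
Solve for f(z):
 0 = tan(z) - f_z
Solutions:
 f(z) = C1 - log(cos(z))


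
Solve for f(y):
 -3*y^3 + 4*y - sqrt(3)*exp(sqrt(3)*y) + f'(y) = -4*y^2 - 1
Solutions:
 f(y) = C1 + 3*y^4/4 - 4*y^3/3 - 2*y^2 - y + exp(sqrt(3)*y)


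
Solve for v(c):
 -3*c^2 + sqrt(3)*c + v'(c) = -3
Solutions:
 v(c) = C1 + c^3 - sqrt(3)*c^2/2 - 3*c


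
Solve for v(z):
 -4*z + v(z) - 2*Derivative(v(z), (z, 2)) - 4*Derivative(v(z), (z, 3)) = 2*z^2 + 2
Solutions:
 v(z) = C3*exp(z/2) + 2*z^2 + 4*z + (C1*sin(z/2) + C2*cos(z/2))*exp(-z/2) + 10


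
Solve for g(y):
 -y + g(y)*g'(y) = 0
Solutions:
 g(y) = -sqrt(C1 + y^2)
 g(y) = sqrt(C1 + y^2)


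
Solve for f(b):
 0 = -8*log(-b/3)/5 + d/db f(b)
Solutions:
 f(b) = C1 + 8*b*log(-b)/5 + 8*b*(-log(3) - 1)/5


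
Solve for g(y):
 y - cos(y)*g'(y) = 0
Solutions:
 g(y) = C1 + Integral(y/cos(y), y)


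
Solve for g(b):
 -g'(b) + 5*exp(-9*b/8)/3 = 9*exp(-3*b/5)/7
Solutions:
 g(b) = C1 + 15*exp(-3*b/5)/7 - 40*exp(-9*b/8)/27


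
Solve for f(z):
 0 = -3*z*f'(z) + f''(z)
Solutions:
 f(z) = C1 + C2*erfi(sqrt(6)*z/2)


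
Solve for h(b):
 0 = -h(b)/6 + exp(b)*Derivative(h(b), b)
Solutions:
 h(b) = C1*exp(-exp(-b)/6)


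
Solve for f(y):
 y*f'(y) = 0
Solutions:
 f(y) = C1


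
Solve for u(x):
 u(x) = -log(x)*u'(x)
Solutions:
 u(x) = C1*exp(-li(x))


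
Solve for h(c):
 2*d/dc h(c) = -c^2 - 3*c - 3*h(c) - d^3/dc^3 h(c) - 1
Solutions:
 h(c) = C3*exp(-c) - c^2/3 - 5*c/9 + (C1*sin(sqrt(11)*c/2) + C2*cos(sqrt(11)*c/2))*exp(c/2) + 1/27


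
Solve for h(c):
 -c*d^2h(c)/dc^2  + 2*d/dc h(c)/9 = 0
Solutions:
 h(c) = C1 + C2*c^(11/9)


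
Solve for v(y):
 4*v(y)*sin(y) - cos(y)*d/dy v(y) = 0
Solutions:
 v(y) = C1/cos(y)^4


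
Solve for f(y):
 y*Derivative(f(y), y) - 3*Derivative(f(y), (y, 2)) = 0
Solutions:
 f(y) = C1 + C2*erfi(sqrt(6)*y/6)


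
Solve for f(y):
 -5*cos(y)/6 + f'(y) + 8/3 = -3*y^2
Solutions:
 f(y) = C1 - y^3 - 8*y/3 + 5*sin(y)/6


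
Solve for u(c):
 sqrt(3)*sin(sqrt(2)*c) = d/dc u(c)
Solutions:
 u(c) = C1 - sqrt(6)*cos(sqrt(2)*c)/2


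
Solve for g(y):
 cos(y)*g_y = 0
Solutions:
 g(y) = C1


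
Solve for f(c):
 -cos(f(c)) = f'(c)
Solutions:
 f(c) = pi - asin((C1 + exp(2*c))/(C1 - exp(2*c)))
 f(c) = asin((C1 + exp(2*c))/(C1 - exp(2*c)))


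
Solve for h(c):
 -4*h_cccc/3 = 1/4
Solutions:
 h(c) = C1 + C2*c + C3*c^2 + C4*c^3 - c^4/128


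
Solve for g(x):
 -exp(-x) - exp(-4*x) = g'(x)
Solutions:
 g(x) = C1 + exp(-x) + exp(-4*x)/4


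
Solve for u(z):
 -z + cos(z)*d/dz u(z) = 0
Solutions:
 u(z) = C1 + Integral(z/cos(z), z)


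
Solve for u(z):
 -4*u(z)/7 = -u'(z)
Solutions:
 u(z) = C1*exp(4*z/7)


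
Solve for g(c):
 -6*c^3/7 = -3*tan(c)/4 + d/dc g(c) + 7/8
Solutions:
 g(c) = C1 - 3*c^4/14 - 7*c/8 - 3*log(cos(c))/4


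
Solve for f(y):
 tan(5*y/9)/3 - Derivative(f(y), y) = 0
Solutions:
 f(y) = C1 - 3*log(cos(5*y/9))/5


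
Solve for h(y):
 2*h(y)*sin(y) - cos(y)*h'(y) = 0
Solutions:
 h(y) = C1/cos(y)^2


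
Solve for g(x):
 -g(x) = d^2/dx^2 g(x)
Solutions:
 g(x) = C1*sin(x) + C2*cos(x)


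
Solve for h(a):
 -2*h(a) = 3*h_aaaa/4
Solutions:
 h(a) = (C1*sin(2^(1/4)*3^(3/4)*a/3) + C2*cos(2^(1/4)*3^(3/4)*a/3))*exp(-2^(1/4)*3^(3/4)*a/3) + (C3*sin(2^(1/4)*3^(3/4)*a/3) + C4*cos(2^(1/4)*3^(3/4)*a/3))*exp(2^(1/4)*3^(3/4)*a/3)


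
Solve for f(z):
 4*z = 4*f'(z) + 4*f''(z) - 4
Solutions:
 f(z) = C1 + C2*exp(-z) + z^2/2


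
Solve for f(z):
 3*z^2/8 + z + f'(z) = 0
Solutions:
 f(z) = C1 - z^3/8 - z^2/2


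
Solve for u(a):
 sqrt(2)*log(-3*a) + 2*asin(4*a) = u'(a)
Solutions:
 u(a) = C1 + sqrt(2)*a*(log(-a) - 1) + 2*a*asin(4*a) + sqrt(2)*a*log(3) + sqrt(1 - 16*a^2)/2


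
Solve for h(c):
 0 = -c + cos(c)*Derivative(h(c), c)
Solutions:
 h(c) = C1 + Integral(c/cos(c), c)


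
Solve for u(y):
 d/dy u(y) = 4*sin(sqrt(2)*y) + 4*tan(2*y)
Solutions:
 u(y) = C1 - 2*log(cos(2*y)) - 2*sqrt(2)*cos(sqrt(2)*y)


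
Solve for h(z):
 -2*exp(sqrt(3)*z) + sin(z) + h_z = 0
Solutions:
 h(z) = C1 + 2*sqrt(3)*exp(sqrt(3)*z)/3 + cos(z)


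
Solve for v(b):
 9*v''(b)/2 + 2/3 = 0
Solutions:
 v(b) = C1 + C2*b - 2*b^2/27


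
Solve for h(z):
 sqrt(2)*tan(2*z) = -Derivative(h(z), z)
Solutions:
 h(z) = C1 + sqrt(2)*log(cos(2*z))/2


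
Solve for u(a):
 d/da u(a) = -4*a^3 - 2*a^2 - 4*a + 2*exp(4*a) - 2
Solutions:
 u(a) = C1 - a^4 - 2*a^3/3 - 2*a^2 - 2*a + exp(4*a)/2


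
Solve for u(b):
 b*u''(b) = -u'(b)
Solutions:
 u(b) = C1 + C2*log(b)


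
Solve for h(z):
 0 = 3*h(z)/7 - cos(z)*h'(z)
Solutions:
 h(z) = C1*(sin(z) + 1)^(3/14)/(sin(z) - 1)^(3/14)


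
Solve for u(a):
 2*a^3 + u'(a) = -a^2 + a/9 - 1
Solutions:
 u(a) = C1 - a^4/2 - a^3/3 + a^2/18 - a


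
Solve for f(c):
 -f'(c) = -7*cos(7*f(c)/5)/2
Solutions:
 -7*c/2 - 5*log(sin(7*f(c)/5) - 1)/14 + 5*log(sin(7*f(c)/5) + 1)/14 = C1


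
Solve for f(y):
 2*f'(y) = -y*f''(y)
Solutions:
 f(y) = C1 + C2/y


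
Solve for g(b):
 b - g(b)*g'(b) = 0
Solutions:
 g(b) = -sqrt(C1 + b^2)
 g(b) = sqrt(C1 + b^2)


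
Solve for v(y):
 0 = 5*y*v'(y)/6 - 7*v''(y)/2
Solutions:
 v(y) = C1 + C2*erfi(sqrt(210)*y/42)


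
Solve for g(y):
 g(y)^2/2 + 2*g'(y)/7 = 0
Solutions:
 g(y) = 4/(C1 + 7*y)


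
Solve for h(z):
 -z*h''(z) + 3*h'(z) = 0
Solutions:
 h(z) = C1 + C2*z^4


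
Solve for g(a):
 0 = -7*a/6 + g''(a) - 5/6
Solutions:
 g(a) = C1 + C2*a + 7*a^3/36 + 5*a^2/12


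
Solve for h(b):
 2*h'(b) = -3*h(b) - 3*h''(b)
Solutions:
 h(b) = (C1*sin(2*sqrt(2)*b/3) + C2*cos(2*sqrt(2)*b/3))*exp(-b/3)


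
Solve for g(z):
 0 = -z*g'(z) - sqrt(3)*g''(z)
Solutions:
 g(z) = C1 + C2*erf(sqrt(2)*3^(3/4)*z/6)


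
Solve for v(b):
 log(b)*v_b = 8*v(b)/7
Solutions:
 v(b) = C1*exp(8*li(b)/7)


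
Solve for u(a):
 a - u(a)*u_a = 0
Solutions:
 u(a) = -sqrt(C1 + a^2)
 u(a) = sqrt(C1 + a^2)


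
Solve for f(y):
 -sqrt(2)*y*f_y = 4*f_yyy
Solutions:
 f(y) = C1 + Integral(C2*airyai(-sqrt(2)*y/2) + C3*airybi(-sqrt(2)*y/2), y)


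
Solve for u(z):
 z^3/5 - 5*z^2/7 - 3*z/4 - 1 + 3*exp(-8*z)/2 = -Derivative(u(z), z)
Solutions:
 u(z) = C1 - z^4/20 + 5*z^3/21 + 3*z^2/8 + z + 3*exp(-8*z)/16


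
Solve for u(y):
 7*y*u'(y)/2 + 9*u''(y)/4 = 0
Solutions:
 u(y) = C1 + C2*erf(sqrt(7)*y/3)


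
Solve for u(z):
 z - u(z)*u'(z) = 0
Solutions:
 u(z) = -sqrt(C1 + z^2)
 u(z) = sqrt(C1 + z^2)


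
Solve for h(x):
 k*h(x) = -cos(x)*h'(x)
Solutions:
 h(x) = C1*exp(k*(log(sin(x) - 1) - log(sin(x) + 1))/2)


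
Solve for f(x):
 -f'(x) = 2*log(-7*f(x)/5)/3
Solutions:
 3*Integral(1/(log(-_y) - log(5) + log(7)), (_y, f(x)))/2 = C1 - x


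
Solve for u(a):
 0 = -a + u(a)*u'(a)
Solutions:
 u(a) = -sqrt(C1 + a^2)
 u(a) = sqrt(C1 + a^2)


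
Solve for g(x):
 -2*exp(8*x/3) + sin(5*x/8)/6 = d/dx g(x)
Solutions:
 g(x) = C1 - 3*exp(8*x/3)/4 - 4*cos(5*x/8)/15


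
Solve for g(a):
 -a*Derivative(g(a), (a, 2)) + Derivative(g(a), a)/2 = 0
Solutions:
 g(a) = C1 + C2*a^(3/2)


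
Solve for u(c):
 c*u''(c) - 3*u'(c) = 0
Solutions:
 u(c) = C1 + C2*c^4


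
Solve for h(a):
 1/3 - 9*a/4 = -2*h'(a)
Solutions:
 h(a) = C1 + 9*a^2/16 - a/6


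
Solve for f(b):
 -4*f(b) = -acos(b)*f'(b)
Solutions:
 f(b) = C1*exp(4*Integral(1/acos(b), b))
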